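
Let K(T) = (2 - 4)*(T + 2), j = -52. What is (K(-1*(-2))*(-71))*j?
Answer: -29536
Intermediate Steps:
K(T) = -4 - 2*T (K(T) = -2*(2 + T) = -4 - 2*T)
(K(-1*(-2))*(-71))*j = ((-4 - (-2)*(-2))*(-71))*(-52) = ((-4 - 2*2)*(-71))*(-52) = ((-4 - 4)*(-71))*(-52) = -8*(-71)*(-52) = 568*(-52) = -29536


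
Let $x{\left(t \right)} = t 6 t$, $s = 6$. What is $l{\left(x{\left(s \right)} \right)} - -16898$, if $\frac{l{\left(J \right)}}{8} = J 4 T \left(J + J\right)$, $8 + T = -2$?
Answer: $-29842942$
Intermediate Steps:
$T = -10$ ($T = -8 - 2 = -10$)
$x{\left(t \right)} = 6 t^{2}$ ($x{\left(t \right)} = 6 t t = 6 t^{2}$)
$l{\left(J \right)} = - 640 J^{2}$ ($l{\left(J \right)} = 8 J 4 \left(-10\right) \left(J + J\right) = 8 \cdot 4 J \left(-10\right) 2 J = 8 - 40 J 2 J = 8 \left(- 80 J^{2}\right) = - 640 J^{2}$)
$l{\left(x{\left(s \right)} \right)} - -16898 = - 640 \left(6 \cdot 6^{2}\right)^{2} - -16898 = - 640 \left(6 \cdot 36\right)^{2} + 16898 = - 640 \cdot 216^{2} + 16898 = \left(-640\right) 46656 + 16898 = -29859840 + 16898 = -29842942$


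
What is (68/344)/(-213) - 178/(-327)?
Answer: 1085015/1996662 ≈ 0.54341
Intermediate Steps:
(68/344)/(-213) - 178/(-327) = (68*(1/344))*(-1/213) - 178*(-1/327) = (17/86)*(-1/213) + 178/327 = -17/18318 + 178/327 = 1085015/1996662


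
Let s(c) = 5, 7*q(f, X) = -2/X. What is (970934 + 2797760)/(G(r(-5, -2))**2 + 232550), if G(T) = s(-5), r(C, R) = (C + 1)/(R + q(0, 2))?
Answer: 3768694/232575 ≈ 16.204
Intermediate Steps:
q(f, X) = -2/(7*X) (q(f, X) = (-2/X)/7 = -2/(7*X))
r(C, R) = (1 + C)/(-1/7 + R) (r(C, R) = (C + 1)/(R - 2/7/2) = (1 + C)/(R - 2/7*1/2) = (1 + C)/(R - 1/7) = (1 + C)/(-1/7 + R))
G(T) = 5
(970934 + 2797760)/(G(r(-5, -2))**2 + 232550) = (970934 + 2797760)/(5**2 + 232550) = 3768694/(25 + 232550) = 3768694/232575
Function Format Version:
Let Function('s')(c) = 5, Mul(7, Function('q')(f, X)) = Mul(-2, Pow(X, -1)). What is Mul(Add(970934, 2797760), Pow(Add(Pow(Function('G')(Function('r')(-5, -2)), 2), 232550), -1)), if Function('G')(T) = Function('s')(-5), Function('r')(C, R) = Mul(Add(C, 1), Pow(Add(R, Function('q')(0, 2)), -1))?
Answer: Rational(3768694, 232575) ≈ 16.204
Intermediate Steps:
Function('q')(f, X) = Mul(Rational(-2, 7), Pow(X, -1)) (Function('q')(f, X) = Mul(Rational(1, 7), Mul(-2, Pow(X, -1))) = Mul(Rational(-2, 7), Pow(X, -1)))
Function('r')(C, R) = Mul(Pow(Add(Rational(-1, 7), R), -1), Add(1, C)) (Function('r')(C, R) = Mul(Add(C, 1), Pow(Add(R, Mul(Rational(-2, 7), Pow(2, -1))), -1)) = Mul(Add(1, C), Pow(Add(R, Mul(Rational(-2, 7), Rational(1, 2))), -1)) = Mul(Add(1, C), Pow(Add(R, Rational(-1, 7)), -1)) = Mul(Add(1, C), Pow(Add(Rational(-1, 7), R), -1)) = Mul(Pow(Add(Rational(-1, 7), R), -1), Add(1, C)))
Function('G')(T) = 5
Mul(Add(970934, 2797760), Pow(Add(Pow(Function('G')(Function('r')(-5, -2)), 2), 232550), -1)) = Mul(Add(970934, 2797760), Pow(Add(Pow(5, 2), 232550), -1)) = Mul(3768694, Pow(Add(25, 232550), -1)) = Mul(3768694, Pow(232575, -1)) = Mul(3768694, Rational(1, 232575)) = Rational(3768694, 232575)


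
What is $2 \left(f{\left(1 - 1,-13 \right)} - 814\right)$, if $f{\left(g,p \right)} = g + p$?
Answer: $-1654$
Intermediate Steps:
$2 \left(f{\left(1 - 1,-13 \right)} - 814\right) = 2 \left(\left(\left(1 - 1\right) - 13\right) - 814\right) = 2 \left(\left(0 - 13\right) - 814\right) = 2 \left(-13 - 814\right) = 2 \left(-827\right) = -1654$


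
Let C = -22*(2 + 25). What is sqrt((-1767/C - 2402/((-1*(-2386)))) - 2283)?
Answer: I*sqrt(14141651432018)/78738 ≈ 47.76*I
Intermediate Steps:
C = -594 (C = -22*27 = -594)
sqrt((-1767/C - 2402/((-1*(-2386)))) - 2283) = sqrt((-1767/(-594) - 2402/((-1*(-2386)))) - 2283) = sqrt((-1767*(-1/594) - 2402/2386) - 2283) = sqrt((589/198 - 2402*1/2386) - 2283) = sqrt((589/198 - 1201/1193) - 2283) = sqrt(464879/236214 - 2283) = sqrt(-538811683/236214) = I*sqrt(14141651432018)/78738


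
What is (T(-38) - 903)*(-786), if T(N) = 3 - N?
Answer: 677532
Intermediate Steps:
(T(-38) - 903)*(-786) = ((3 - 1*(-38)) - 903)*(-786) = ((3 + 38) - 903)*(-786) = (41 - 903)*(-786) = -862*(-786) = 677532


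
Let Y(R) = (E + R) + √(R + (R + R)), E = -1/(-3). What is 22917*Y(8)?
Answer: 190975 + 45834*√6 ≈ 3.0325e+5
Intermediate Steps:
E = ⅓ (E = -1*(-⅓) = ⅓ ≈ 0.33333)
Y(R) = ⅓ + R + √3*√R (Y(R) = (⅓ + R) + √(R + (R + R)) = (⅓ + R) + √(R + 2*R) = (⅓ + R) + √(3*R) = (⅓ + R) + √3*√R = ⅓ + R + √3*√R)
22917*Y(8) = 22917*(⅓ + 8 + √3*√8) = 22917*(⅓ + 8 + √3*(2*√2)) = 22917*(⅓ + 8 + 2*√6) = 22917*(25/3 + 2*√6) = 190975 + 45834*√6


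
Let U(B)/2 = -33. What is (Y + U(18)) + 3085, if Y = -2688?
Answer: 331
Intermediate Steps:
U(B) = -66 (U(B) = 2*(-33) = -66)
(Y + U(18)) + 3085 = (-2688 - 66) + 3085 = -2754 + 3085 = 331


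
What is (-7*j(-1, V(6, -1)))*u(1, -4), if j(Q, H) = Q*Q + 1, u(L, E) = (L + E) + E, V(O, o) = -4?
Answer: 98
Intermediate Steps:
u(L, E) = L + 2*E (u(L, E) = (E + L) + E = L + 2*E)
j(Q, H) = 1 + Q² (j(Q, H) = Q² + 1 = 1 + Q²)
(-7*j(-1, V(6, -1)))*u(1, -4) = (-7*(1 + (-1)²))*(1 + 2*(-4)) = (-7*(1 + 1))*(1 - 8) = -7*2*(-7) = -14*(-7) = 98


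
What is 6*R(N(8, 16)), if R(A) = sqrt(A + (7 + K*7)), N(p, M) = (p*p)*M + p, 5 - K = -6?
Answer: 36*sqrt(31) ≈ 200.44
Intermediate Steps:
K = 11 (K = 5 - 1*(-6) = 5 + 6 = 11)
N(p, M) = p + M*p**2 (N(p, M) = p**2*M + p = M*p**2 + p = p + M*p**2)
R(A) = sqrt(84 + A) (R(A) = sqrt(A + (7 + 11*7)) = sqrt(A + (7 + 77)) = sqrt(A + 84) = sqrt(84 + A))
6*R(N(8, 16)) = 6*sqrt(84 + 8*(1 + 16*8)) = 6*sqrt(84 + 8*(1 + 128)) = 6*sqrt(84 + 8*129) = 6*sqrt(84 + 1032) = 6*sqrt(1116) = 6*(6*sqrt(31)) = 36*sqrt(31)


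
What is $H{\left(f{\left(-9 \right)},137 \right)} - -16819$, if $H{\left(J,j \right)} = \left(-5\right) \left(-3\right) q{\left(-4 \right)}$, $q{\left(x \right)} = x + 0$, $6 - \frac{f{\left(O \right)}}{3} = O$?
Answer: $16759$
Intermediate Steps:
$f{\left(O \right)} = 18 - 3 O$
$q{\left(x \right)} = x$
$H{\left(J,j \right)} = -60$ ($H{\left(J,j \right)} = \left(-5\right) \left(-3\right) \left(-4\right) = 15 \left(-4\right) = -60$)
$H{\left(f{\left(-9 \right)},137 \right)} - -16819 = -60 - -16819 = -60 + 16819 = 16759$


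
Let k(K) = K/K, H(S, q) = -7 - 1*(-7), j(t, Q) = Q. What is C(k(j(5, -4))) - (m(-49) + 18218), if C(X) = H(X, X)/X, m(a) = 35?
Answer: -18253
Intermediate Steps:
H(S, q) = 0 (H(S, q) = -7 + 7 = 0)
k(K) = 1
C(X) = 0 (C(X) = 0/X = 0)
C(k(j(5, -4))) - (m(-49) + 18218) = 0 - (35 + 18218) = 0 - 1*18253 = 0 - 18253 = -18253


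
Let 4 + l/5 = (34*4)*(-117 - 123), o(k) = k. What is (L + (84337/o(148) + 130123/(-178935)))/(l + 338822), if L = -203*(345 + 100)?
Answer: -2377214214409/4650358892760 ≈ -0.51119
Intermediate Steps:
L = -90335 (L = -203*445 = -90335)
l = -163220 (l = -20 + 5*((34*4)*(-117 - 123)) = -20 + 5*(136*(-240)) = -20 + 5*(-32640) = -20 - 163200 = -163220)
(L + (84337/o(148) + 130123/(-178935)))/(l + 338822) = (-90335 + (84337/148 + 130123/(-178935)))/(-163220 + 338822) = (-90335 + (84337*(1/148) + 130123*(-1/178935)))/175602 = (-90335 + (84337/148 - 130123/178935))*(1/175602) = (-90335 + 15071582891/26482380)*(1/175602) = -2377214214409/26482380*1/175602 = -2377214214409/4650358892760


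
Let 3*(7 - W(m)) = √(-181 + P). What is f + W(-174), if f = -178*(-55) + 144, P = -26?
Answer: 9941 - I*√23 ≈ 9941.0 - 4.7958*I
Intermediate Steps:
f = 9934 (f = 9790 + 144 = 9934)
W(m) = 7 - I*√23 (W(m) = 7 - √(-181 - 26)/3 = 7 - I*√23)
f + W(-174) = 9934 + (7 - I*√23) = 9941 - I*√23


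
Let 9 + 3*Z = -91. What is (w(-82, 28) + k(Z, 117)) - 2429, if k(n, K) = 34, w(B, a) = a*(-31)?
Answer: -3263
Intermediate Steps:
Z = -100/3 (Z = -3 + (⅓)*(-91) = -3 - 91/3 = -100/3 ≈ -33.333)
w(B, a) = -31*a
(w(-82, 28) + k(Z, 117)) - 2429 = (-31*28 + 34) - 2429 = (-868 + 34) - 2429 = -834 - 2429 = -3263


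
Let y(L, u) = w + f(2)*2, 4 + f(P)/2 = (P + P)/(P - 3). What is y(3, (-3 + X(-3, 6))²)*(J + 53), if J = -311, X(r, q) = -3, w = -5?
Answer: 9546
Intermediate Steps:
f(P) = -8 + 4*P/(-3 + P) (f(P) = -8 + 2*((P + P)/(P - 3)) = -8 + 2*((2*P)/(-3 + P)) = -8 + 2*(2*P/(-3 + P)) = -8 + 4*P/(-3 + P))
y(L, u) = -37 (y(L, u) = -5 + (4*(6 - 1*2)/(-3 + 2))*2 = -5 + (4*(6 - 2)/(-1))*2 = -5 + (4*(-1)*4)*2 = -5 - 16*2 = -5 - 32 = -37)
y(3, (-3 + X(-3, 6))²)*(J + 53) = -37*(-311 + 53) = -37*(-258) = 9546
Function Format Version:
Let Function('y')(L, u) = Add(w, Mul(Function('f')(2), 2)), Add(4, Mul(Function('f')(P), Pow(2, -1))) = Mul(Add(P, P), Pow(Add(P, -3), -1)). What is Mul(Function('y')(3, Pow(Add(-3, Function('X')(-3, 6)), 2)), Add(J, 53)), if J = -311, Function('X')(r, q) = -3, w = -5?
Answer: 9546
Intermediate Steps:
Function('f')(P) = Add(-8, Mul(4, P, Pow(Add(-3, P), -1))) (Function('f')(P) = Add(-8, Mul(2, Mul(Add(P, P), Pow(Add(P, -3), -1)))) = Add(-8, Mul(2, Mul(Mul(2, P), Pow(Add(-3, P), -1)))) = Add(-8, Mul(2, Mul(2, P, Pow(Add(-3, P), -1)))) = Add(-8, Mul(4, P, Pow(Add(-3, P), -1))))
Function('y')(L, u) = -37 (Function('y')(L, u) = Add(-5, Mul(Mul(4, Pow(Add(-3, 2), -1), Add(6, Mul(-1, 2))), 2)) = Add(-5, Mul(Mul(4, Pow(-1, -1), Add(6, -2)), 2)) = Add(-5, Mul(Mul(4, -1, 4), 2)) = Add(-5, Mul(-16, 2)) = Add(-5, -32) = -37)
Mul(Function('y')(3, Pow(Add(-3, Function('X')(-3, 6)), 2)), Add(J, 53)) = Mul(-37, Add(-311, 53)) = Mul(-37, -258) = 9546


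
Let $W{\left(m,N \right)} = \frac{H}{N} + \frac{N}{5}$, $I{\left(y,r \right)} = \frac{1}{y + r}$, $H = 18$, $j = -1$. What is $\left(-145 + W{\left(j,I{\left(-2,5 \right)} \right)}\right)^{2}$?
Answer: $\frac{1860496}{225} \approx 8268.9$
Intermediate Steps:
$I{\left(y,r \right)} = \frac{1}{r + y}$
$W{\left(m,N \right)} = \frac{18}{N} + \frac{N}{5}$
$\left(-145 + W{\left(j,I{\left(-2,5 \right)} \right)}\right)^{2} = \left(-145 + \left(\frac{18}{\frac{1}{5 - 2}} + \frac{1}{5 \left(5 - 2\right)}\right)\right)^{2} = \left(-145 + \left(\frac{18}{\frac{1}{3}} + \frac{1}{5 \cdot 3}\right)\right)^{2} = \left(-145 + \left(18 \frac{1}{\frac{1}{3}} + \frac{1}{5} \cdot \frac{1}{3}\right)\right)^{2} = \left(-145 + \left(18 \cdot 3 + \frac{1}{15}\right)\right)^{2} = \left(-145 + \left(54 + \frac{1}{15}\right)\right)^{2} = \left(-145 + \frac{811}{15}\right)^{2} = \left(- \frac{1364}{15}\right)^{2} = \frac{1860496}{225}$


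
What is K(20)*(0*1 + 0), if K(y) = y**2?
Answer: 0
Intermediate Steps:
K(20)*(0*1 + 0) = 20**2*(0*1 + 0) = 400*(0 + 0) = 400*0 = 0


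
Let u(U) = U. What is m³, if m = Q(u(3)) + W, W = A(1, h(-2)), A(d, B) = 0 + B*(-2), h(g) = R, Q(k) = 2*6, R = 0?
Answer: 1728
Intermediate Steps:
Q(k) = 12
h(g) = 0
A(d, B) = -2*B (A(d, B) = 0 - 2*B = -2*B)
W = 0 (W = -2*0 = 0)
m = 12 (m = 12 + 0 = 12)
m³ = 12³ = 1728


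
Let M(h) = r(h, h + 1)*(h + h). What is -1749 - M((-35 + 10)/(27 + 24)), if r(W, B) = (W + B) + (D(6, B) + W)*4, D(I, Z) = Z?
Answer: -4548899/2601 ≈ -1748.9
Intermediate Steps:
r(W, B) = 5*B + 5*W (r(W, B) = (W + B) + (B + W)*4 = (B + W) + (4*B + 4*W) = 5*B + 5*W)
M(h) = 2*h*(5 + 10*h) (M(h) = (5*(h + 1) + 5*h)*(h + h) = (5*(1 + h) + 5*h)*(2*h) = ((5 + 5*h) + 5*h)*(2*h) = (5 + 10*h)*(2*h) = 2*h*(5 + 10*h))
-1749 - M((-35 + 10)/(27 + 24)) = -1749 - 10*(-35 + 10)/(27 + 24)*(1 + 2*((-35 + 10)/(27 + 24))) = -1749 - 10*(-25/51)*(1 + 2*(-25/51)) = -1749 - 10*(-25*1/51)*(1 + 2*(-25*1/51)) = -1749 - 10*(-25)*(1 + 2*(-25/51))/51 = -1749 - 10*(-25)*(1 - 50/51)/51 = -1749 - 10*(-25)/(51*51) = -1749 - 1*(-250/2601) = -1749 + 250/2601 = -4548899/2601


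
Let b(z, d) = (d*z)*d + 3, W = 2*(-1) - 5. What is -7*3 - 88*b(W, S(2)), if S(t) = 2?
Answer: 2179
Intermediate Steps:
W = -7 (W = -2 - 5 = -7)
b(z, d) = 3 + z*d**2 (b(z, d) = z*d**2 + 3 = 3 + z*d**2)
-7*3 - 88*b(W, S(2)) = -7*3 - 88*(3 - 7*2**2) = -21 - 88*(3 - 7*4) = -21 - 88*(3 - 28) = -21 - 88*(-25) = -21 + 2200 = 2179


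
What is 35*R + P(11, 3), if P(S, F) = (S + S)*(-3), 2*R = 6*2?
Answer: 144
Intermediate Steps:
R = 6 (R = (6*2)/2 = (½)*12 = 6)
P(S, F) = -6*S (P(S, F) = (2*S)*(-3) = -6*S)
35*R + P(11, 3) = 35*6 - 6*11 = 210 - 66 = 144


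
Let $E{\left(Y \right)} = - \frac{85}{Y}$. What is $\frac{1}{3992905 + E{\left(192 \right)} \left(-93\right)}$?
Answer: $\frac{64}{255548555} \approx 2.5044 \cdot 10^{-7}$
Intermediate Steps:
$\frac{1}{3992905 + E{\left(192 \right)} \left(-93\right)} = \frac{1}{3992905 + - \frac{85}{192} \left(-93\right)} = \frac{1}{3992905 + \left(-85\right) \frac{1}{192} \left(-93\right)} = \frac{1}{3992905 - - \frac{2635}{64}} = \frac{1}{3992905 + \frac{2635}{64}} = \frac{1}{\frac{255548555}{64}} = \frac{64}{255548555}$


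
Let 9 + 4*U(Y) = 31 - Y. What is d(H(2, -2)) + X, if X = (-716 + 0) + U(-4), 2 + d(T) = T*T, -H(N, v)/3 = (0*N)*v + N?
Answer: -1351/2 ≈ -675.50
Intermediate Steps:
U(Y) = 11/2 - Y/4 (U(Y) = -9/4 + (31 - Y)/4 = -9/4 + (31/4 - Y/4) = 11/2 - Y/4)
H(N, v) = -3*N (H(N, v) = -3*((0*N)*v + N) = -3*(0*v + N) = -3*(0 + N) = -3*N)
d(T) = -2 + T² (d(T) = -2 + T*T = -2 + T²)
X = -1419/2 (X = (-716 + 0) + (11/2 - ¼*(-4)) = -716 + (11/2 + 1) = -716 + 13/2 = -1419/2 ≈ -709.50)
d(H(2, -2)) + X = (-2 + (-3*2)²) - 1419/2 = (-2 + (-6)²) - 1419/2 = (-2 + 36) - 1419/2 = 34 - 1419/2 = -1351/2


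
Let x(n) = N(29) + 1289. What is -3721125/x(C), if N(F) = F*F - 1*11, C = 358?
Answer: -3721125/2119 ≈ -1756.1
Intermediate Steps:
N(F) = -11 + F² (N(F) = F² - 11 = -11 + F²)
x(n) = 2119 (x(n) = (-11 + 29²) + 1289 = (-11 + 841) + 1289 = 830 + 1289 = 2119)
-3721125/x(C) = -3721125/2119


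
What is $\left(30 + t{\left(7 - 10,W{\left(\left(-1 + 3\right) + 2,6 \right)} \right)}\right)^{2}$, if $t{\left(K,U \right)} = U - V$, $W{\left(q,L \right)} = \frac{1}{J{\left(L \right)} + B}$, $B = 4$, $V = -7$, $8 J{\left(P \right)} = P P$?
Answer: $\frac{398161}{289} \approx 1377.7$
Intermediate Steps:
$J{\left(P \right)} = \frac{P^{2}}{8}$ ($J{\left(P \right)} = \frac{P P}{8} = \frac{P^{2}}{8}$)
$W{\left(q,L \right)} = \frac{1}{4 + \frac{L^{2}}{8}}$ ($W{\left(q,L \right)} = \frac{1}{\frac{L^{2}}{8} + 4} = \frac{1}{4 + \frac{L^{2}}{8}}$)
$t{\left(K,U \right)} = 7 + U$ ($t{\left(K,U \right)} = U - -7 = U + 7 = 7 + U$)
$\left(30 + t{\left(7 - 10,W{\left(\left(-1 + 3\right) + 2,6 \right)} \right)}\right)^{2} = \left(30 + \left(7 + \frac{8}{32 + 6^{2}}\right)\right)^{2} = \left(30 + \left(7 + \frac{8}{32 + 36}\right)\right)^{2} = \left(30 + \left(7 + \frac{8}{68}\right)\right)^{2} = \left(30 + \left(7 + 8 \cdot \frac{1}{68}\right)\right)^{2} = \left(30 + \left(7 + \frac{2}{17}\right)\right)^{2} = \left(30 + \frac{121}{17}\right)^{2} = \left(\frac{631}{17}\right)^{2} = \frac{398161}{289}$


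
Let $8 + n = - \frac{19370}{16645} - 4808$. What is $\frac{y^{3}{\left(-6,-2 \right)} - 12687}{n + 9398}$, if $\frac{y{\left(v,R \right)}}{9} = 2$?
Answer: $- \frac{22820295}{15249604} \approx -1.4965$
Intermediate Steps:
$y{\left(v,R \right)} = 18$ ($y{\left(v,R \right)} = 9 \cdot 2 = 18$)
$n = - \frac{16036338}{3329}$ ($n = -8 - \left(4808 + \frac{19370}{16645}\right) = -8 - \frac{16009706}{3329} = - \frac{16036338}{3329} \approx -4817.2$)
$\frac{y^{3}{\left(-6,-2 \right)} - 12687}{n + 9398} = \frac{18^{3} - 12687}{- \frac{16036338}{3329} + 9398} = \frac{5832 - 12687}{\frac{15249604}{3329}} = \left(-6855\right) \frac{3329}{15249604} = - \frac{22820295}{15249604}$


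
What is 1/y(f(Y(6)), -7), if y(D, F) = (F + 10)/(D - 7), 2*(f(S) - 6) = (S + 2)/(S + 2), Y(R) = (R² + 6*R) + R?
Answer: -⅙ ≈ -0.16667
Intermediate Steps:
Y(R) = R² + 7*R
f(S) = 13/2 (f(S) = 6 + ((S + 2)/(S + 2))/2 = 6 + ((2 + S)/(2 + S))/2 = 6 + (½)*1 = 6 + ½ = 13/2)
y(D, F) = (10 + F)/(-7 + D)
1/y(f(Y(6)), -7) = 1/((10 - 7)/(-7 + 13/2)) = 1/(3/(-½)) = 1/(-2*3) = 1/(-6) = -⅙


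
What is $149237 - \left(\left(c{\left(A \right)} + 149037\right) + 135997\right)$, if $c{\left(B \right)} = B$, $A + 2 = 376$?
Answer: $-136171$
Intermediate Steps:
$A = 374$ ($A = -2 + 376 = 374$)
$149237 - \left(\left(c{\left(A \right)} + 149037\right) + 135997\right) = 149237 - \left(\left(374 + 149037\right) + 135997\right) = 149237 - \left(149411 + 135997\right) = 149237 - 285408 = -136171$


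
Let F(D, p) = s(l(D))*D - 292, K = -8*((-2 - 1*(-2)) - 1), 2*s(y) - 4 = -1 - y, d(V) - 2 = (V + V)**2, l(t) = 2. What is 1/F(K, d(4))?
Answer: -1/288 ≈ -0.0034722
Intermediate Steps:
d(V) = 2 + 4*V**2 (d(V) = 2 + (V + V)**2 = 2 + (2*V)**2 = 2 + 4*V**2)
s(y) = 3/2 - y/2 (s(y) = 2 + (-1 - y)/2 = 2 + (-1/2 - y/2) = 3/2 - y/2)
K = 8 (K = -8*((-2 + 2) - 1) = -8*(0 - 1) = -8*(-1) = 8)
F(D, p) = -292 + D/2 (F(D, p) = (3/2 - 1/2*2)*D - 292 = (3/2 - 1)*D - 292 = D/2 - 292 = -292 + D/2)
1/F(K, d(4)) = 1/(-292 + (1/2)*8) = 1/(-292 + 4) = 1/(-288) = -1/288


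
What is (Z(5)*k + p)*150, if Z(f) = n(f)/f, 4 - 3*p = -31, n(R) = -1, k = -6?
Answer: 1930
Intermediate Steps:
p = 35/3 (p = 4/3 - 1/3*(-31) = 4/3 + 31/3 = 35/3 ≈ 11.667)
Z(f) = -1/f
(Z(5)*k + p)*150 = (-1/5*(-6) + 35/3)*150 = (6/5 + 35/3)*150 = (193/15)*150 = 1930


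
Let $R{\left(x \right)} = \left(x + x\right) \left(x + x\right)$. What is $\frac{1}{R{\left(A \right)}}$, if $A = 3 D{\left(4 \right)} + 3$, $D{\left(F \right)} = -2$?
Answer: $\frac{1}{36} \approx 0.027778$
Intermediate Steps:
$A = -3$ ($A = 3 \left(-2\right) + 3 = -6 + 3 = -3$)
$R{\left(x \right)} = 4 x^{2}$ ($R{\left(x \right)} = 2 x 2 x = 4 x^{2}$)
$\frac{1}{R{\left(A \right)}} = \frac{1}{4 \left(-3\right)^{2}} = \frac{1}{4 \cdot 9} = \frac{1}{36}$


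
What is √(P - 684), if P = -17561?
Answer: I*√18245 ≈ 135.07*I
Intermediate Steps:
√(P - 684) = √(-17561 - 684) = √(-18245) = I*√18245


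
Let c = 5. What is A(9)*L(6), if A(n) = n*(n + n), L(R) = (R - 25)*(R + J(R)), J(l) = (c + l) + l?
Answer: -70794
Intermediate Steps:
J(l) = 5 + 2*l (J(l) = (5 + l) + l = 5 + 2*l)
L(R) = (-25 + R)*(5 + 3*R) (L(R) = (R - 25)*(R + (5 + 2*R)) = (-25 + R)*(5 + 3*R))
A(n) = 2*n**2 (A(n) = n*(2*n) = 2*n**2)
A(9)*L(6) = (2*9**2)*(-125 - 70*6 + 3*6**2) = (2*81)*(-125 - 420 + 3*36) = 162*(-125 - 420 + 108) = 162*(-437) = -70794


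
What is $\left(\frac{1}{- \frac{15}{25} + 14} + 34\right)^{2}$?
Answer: $\frac{5212089}{4489} \approx 1161.1$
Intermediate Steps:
$\left(\frac{1}{- \frac{15}{25} + 14} + 34\right)^{2} = \left(\frac{1}{\left(-15\right) \frac{1}{25} + 14} + 34\right)^{2} = \left(\frac{1}{- \frac{3}{5} + 14} + 34\right)^{2} = \left(\frac{1}{\frac{67}{5}} + 34\right)^{2} = \left(\frac{5}{67} + 34\right)^{2} = \left(\frac{2283}{67}\right)^{2} = \frac{5212089}{4489}$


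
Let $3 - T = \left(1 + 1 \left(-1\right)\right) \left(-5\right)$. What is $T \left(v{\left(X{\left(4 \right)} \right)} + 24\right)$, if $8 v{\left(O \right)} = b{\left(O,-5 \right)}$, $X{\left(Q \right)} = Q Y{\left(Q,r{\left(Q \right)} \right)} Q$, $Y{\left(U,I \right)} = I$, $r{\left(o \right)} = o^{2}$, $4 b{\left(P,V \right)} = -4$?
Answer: $\frac{573}{8} \approx 71.625$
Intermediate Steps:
$b{\left(P,V \right)} = -1$ ($b{\left(P,V \right)} = \frac{1}{4} \left(-4\right) = -1$)
$X{\left(Q \right)} = Q^{4}$ ($X{\left(Q \right)} = Q Q^{2} Q = Q^{3} Q = Q^{4}$)
$v{\left(O \right)} = - \frac{1}{8}$ ($v{\left(O \right)} = \frac{1}{8} \left(-1\right) = - \frac{1}{8}$)
$T = 3$ ($T = 3 - \left(1 + 1 \left(-1\right)\right) \left(-5\right) = 3 - \left(1 - 1\right) \left(-5\right) = 3 - 0 \left(-5\right) = 3 - 0 = 3 + 0 = 3$)
$T \left(v{\left(X{\left(4 \right)} \right)} + 24\right) = 3 \left(- \frac{1}{8} + 24\right) = 3 \cdot \frac{191}{8} = \frac{573}{8}$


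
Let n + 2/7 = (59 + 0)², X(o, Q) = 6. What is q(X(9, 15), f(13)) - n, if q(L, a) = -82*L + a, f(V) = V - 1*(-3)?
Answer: -27697/7 ≈ -3956.7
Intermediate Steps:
f(V) = 3 + V (f(V) = V + 3 = 3 + V)
n = 24365/7 (n = -2/7 + (59 + 0)² = -2/7 + 59² = -2/7 + 3481 = 24365/7 ≈ 3480.7)
q(L, a) = a - 82*L
q(X(9, 15), f(13)) - n = ((3 + 13) - 82*6) - 1*24365/7 = (16 - 492) - 24365/7 = -476 - 24365/7 = -27697/7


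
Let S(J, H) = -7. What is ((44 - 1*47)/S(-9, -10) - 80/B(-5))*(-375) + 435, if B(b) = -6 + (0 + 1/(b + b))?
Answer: -1982880/427 ≈ -4643.8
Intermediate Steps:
B(b) = -6 + 1/(2*b) (B(b) = -6 + (0 + 1/(2*b)) = -6 + 1/(2*b))
((44 - 1*47)/S(-9, -10) - 80/B(-5))*(-375) + 435 = ((44 - 1*47)/(-7) - 80/(-6 + (½)/(-5)))*(-375) + 435 = ((44 - 47)*(-⅐) - 80/(-6 + (½)*(-⅕)))*(-375) + 435 = (-3*(-⅐) - 80/(-6 - ⅒))*(-375) + 435 = (3/7 - 80/(-61/10))*(-375) + 435 = (3/7 - 80*(-10/61))*(-375) + 435 = (3/7 + 800/61)*(-375) + 435 = (5783/427)*(-375) + 435 = -2168625/427 + 435 = -1982880/427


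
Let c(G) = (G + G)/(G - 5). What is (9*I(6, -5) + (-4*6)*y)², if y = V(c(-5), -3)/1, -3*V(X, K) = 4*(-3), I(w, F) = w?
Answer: 1764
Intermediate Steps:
c(G) = 2*G/(-5 + G) (c(G) = (2*G)/(-5 + G) = 2*G/(-5 + G))
V(X, K) = 4 (V(X, K) = -4*(-3)/3 = -⅓*(-12) = 4)
y = 4 (y = 4/1 = 4*1 = 4)
(9*I(6, -5) + (-4*6)*y)² = (9*6 - 4*6*4)² = (54 - 24*4)² = (54 - 96)² = (-42)² = 1764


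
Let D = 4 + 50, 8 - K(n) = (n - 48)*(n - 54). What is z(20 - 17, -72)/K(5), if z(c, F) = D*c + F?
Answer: -90/2099 ≈ -0.042878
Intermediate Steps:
K(n) = 8 - (-54 + n)*(-48 + n) (K(n) = 8 - (n - 48)*(n - 54) = 8 - (-48 + n)*(-54 + n) = 8 - (-54 + n)*(-48 + n))
D = 54
z(c, F) = F + 54*c (z(c, F) = 54*c + F = F + 54*c)
z(20 - 17, -72)/K(5) = (-72 + 54*(20 - 17))/(-2584 - 1*5² + 102*5) = (-72 + 54*3)/(-2584 - 1*25 + 510) = (-72 + 162)/(-2584 - 25 + 510) = 90/(-2099) = 90*(-1/2099) = -90/2099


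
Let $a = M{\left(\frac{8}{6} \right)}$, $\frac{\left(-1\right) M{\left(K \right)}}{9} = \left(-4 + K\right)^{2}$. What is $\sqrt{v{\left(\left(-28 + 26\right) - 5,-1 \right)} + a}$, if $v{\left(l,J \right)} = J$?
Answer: $i \sqrt{65} \approx 8.0623 i$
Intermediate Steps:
$M{\left(K \right)} = - 9 \left(-4 + K\right)^{2}$
$a = -64$ ($a = - 9 \left(-4 + \frac{8}{6}\right)^{2} = - 9 \left(-4 + 8 \cdot \frac{1}{6}\right)^{2} = - 9 \left(-4 + \frac{4}{3}\right)^{2} = - 9 \left(- \frac{8}{3}\right)^{2} = \left(-9\right) \frac{64}{9} = -64$)
$\sqrt{v{\left(\left(-28 + 26\right) - 5,-1 \right)} + a} = \sqrt{-1 - 64} = \sqrt{-65} = i \sqrt{65}$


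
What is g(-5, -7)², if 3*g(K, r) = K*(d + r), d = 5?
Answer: 100/9 ≈ 11.111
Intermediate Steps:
g(K, r) = K*(5 + r)/3 (g(K, r) = (K*(5 + r))/3 = K*(5 + r)/3)
g(-5, -7)² = ((⅓)*(-5)*(5 - 7))² = ((⅓)*(-5)*(-2))² = (10/3)² = 100/9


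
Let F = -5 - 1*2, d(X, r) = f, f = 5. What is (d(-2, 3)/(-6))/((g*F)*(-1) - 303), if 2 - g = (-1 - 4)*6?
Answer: 5/474 ≈ 0.010549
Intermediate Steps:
d(X, r) = 5
g = 32 (g = 2 - (-1 - 4)*6 = 2 - (-5)*6 = 2 - 1*(-30) = 2 + 30 = 32)
F = -7 (F = -5 - 2 = -7)
(d(-2, 3)/(-6))/((g*F)*(-1) - 303) = (5/(-6))/((32*(-7))*(-1) - 303) = (5*(-⅙))/(-224*(-1) - 303) = -⅚/(224 - 303) = -⅚/(-79) = -1/79*(-⅚) = 5/474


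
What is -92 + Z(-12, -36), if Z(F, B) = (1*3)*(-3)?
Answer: -101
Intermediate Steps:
Z(F, B) = -9 (Z(F, B) = 3*(-3) = -9)
-92 + Z(-12, -36) = -92 - 9 = -101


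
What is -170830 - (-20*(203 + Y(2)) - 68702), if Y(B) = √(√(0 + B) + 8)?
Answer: -98068 + 20*√(8 + √2) ≈ -98007.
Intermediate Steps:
Y(B) = √(8 + √B) (Y(B) = √(√B + 8) = √(8 + √B))
-170830 - (-20*(203 + Y(2)) - 68702) = -170830 - (-20*(203 + √(8 + √2)) - 68702) = -170830 - ((-4060 - 20*√(8 + √2)) - 68702) = -170830 - (-72762 - 20*√(8 + √2)) = -170830 + (72762 + 20*√(8 + √2)) = -98068 + 20*√(8 + √2)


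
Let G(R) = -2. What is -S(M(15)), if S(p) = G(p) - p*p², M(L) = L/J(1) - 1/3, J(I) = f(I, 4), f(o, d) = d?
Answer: 72377/1728 ≈ 41.885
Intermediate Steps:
J(I) = 4
M(L) = -⅓ + L/4 (M(L) = L/4 - 1/3 = L*(¼) - 1*⅓ = L/4 - ⅓ = -⅓ + L/4)
S(p) = -2 - p³ (S(p) = -2 - p*p² = -2 - p³)
-S(M(15)) = -(-2 - (-⅓ + (¼)*15)³) = -(-2 - (-⅓ + 15/4)³) = -(-2 - (41/12)³) = -(-2 - 1*68921/1728) = -(-2 - 68921/1728) = -1*(-72377/1728) = 72377/1728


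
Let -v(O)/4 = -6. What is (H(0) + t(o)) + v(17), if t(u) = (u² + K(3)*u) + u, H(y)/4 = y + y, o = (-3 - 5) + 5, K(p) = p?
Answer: 21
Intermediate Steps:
v(O) = 24 (v(O) = -4*(-6) = 24)
o = -3 (o = -8 + 5 = -3)
H(y) = 8*y (H(y) = 4*(y + y) = 4*(2*y) = 8*y)
t(u) = u² + 4*u (t(u) = (u² + 3*u) + u = u² + 4*u)
(H(0) + t(o)) + v(17) = (8*0 - 3*(4 - 3)) + 24 = (0 - 3*1) + 24 = (0 - 3) + 24 = -3 + 24 = 21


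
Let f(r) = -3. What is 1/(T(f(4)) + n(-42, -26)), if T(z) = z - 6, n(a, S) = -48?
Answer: -1/57 ≈ -0.017544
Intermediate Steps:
T(z) = -6 + z
1/(T(f(4)) + n(-42, -26)) = 1/((-6 - 3) - 48) = 1/(-9 - 48) = 1/(-57) = -1/57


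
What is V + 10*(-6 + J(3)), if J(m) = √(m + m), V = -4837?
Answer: -4897 + 10*√6 ≈ -4872.5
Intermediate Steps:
J(m) = √2*√m (J(m) = √(2*m) = √2*√m)
V + 10*(-6 + J(3)) = -4837 + 10*(-6 + √2*√3) = -4837 + 10*(-6 + √6) = -4837 + (-60 + 10*√6) = -4897 + 10*√6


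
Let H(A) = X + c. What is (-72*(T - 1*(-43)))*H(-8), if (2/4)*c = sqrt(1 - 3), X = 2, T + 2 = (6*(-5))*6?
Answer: 20016 + 20016*I*sqrt(2) ≈ 20016.0 + 28307.0*I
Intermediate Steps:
T = -182 (T = -2 + (6*(-5))*6 = -2 - 30*6 = -2 - 180 = -182)
c = 2*I*sqrt(2) (c = 2*sqrt(1 - 3) = 2*sqrt(-2) = 2*(I*sqrt(2)) = 2*I*sqrt(2) ≈ 2.8284*I)
H(A) = 2 + 2*I*sqrt(2)
(-72*(T - 1*(-43)))*H(-8) = (-72*(-182 - 1*(-43)))*(2 + 2*I*sqrt(2)) = (-72*(-182 + 43))*(2 + 2*I*sqrt(2)) = (-72*(-139))*(2 + 2*I*sqrt(2)) = 10008*(2 + 2*I*sqrt(2)) = 20016 + 20016*I*sqrt(2)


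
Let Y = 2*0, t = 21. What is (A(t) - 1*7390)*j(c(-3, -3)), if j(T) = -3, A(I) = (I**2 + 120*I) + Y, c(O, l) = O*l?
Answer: 13287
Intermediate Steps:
Y = 0
A(I) = I**2 + 120*I (A(I) = (I**2 + 120*I) + 0 = I**2 + 120*I)
(A(t) - 1*7390)*j(c(-3, -3)) = (21*(120 + 21) - 1*7390)*(-3) = (21*141 - 7390)*(-3) = (2961 - 7390)*(-3) = -4429*(-3) = 13287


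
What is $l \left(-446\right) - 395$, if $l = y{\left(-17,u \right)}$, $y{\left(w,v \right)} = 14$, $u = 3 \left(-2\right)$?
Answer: $-6639$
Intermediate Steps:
$u = -6$
$l = 14$
$l \left(-446\right) - 395 = 14 \left(-446\right) - 395 = -6244 - 395 = -6639$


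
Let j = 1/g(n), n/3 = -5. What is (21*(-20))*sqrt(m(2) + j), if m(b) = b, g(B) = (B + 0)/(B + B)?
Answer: -840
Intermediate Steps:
n = -15 (n = 3*(-5) = -15)
g(B) = 1/2 (g(B) = B/((2*B)) = B*(1/(2*B)) = 1/2)
j = 2 (j = 1/(1/2) = 2)
(21*(-20))*sqrt(m(2) + j) = (21*(-20))*sqrt(2 + 2) = -420*sqrt(4) = -420*2 = -840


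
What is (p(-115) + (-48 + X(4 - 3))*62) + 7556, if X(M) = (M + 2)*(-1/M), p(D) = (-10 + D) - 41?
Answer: 4228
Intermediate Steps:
p(D) = -51 + D
X(M) = -(2 + M)/M (X(M) = (2 + M)*(-1/M) = -(2 + M)/M)
(p(-115) + (-48 + X(4 - 3))*62) + 7556 = ((-51 - 115) + (-48 + (-2 - (4 - 3))/(4 - 3))*62) + 7556 = (-166 + (-48 + (-2 - 1*1)/1)*62) + 7556 = (-166 + (-48 + 1*(-2 - 1))*62) + 7556 = (-166 + (-48 + 1*(-3))*62) + 7556 = (-166 + (-48 - 3)*62) + 7556 = (-166 - 51*62) + 7556 = (-166 - 3162) + 7556 = -3328 + 7556 = 4228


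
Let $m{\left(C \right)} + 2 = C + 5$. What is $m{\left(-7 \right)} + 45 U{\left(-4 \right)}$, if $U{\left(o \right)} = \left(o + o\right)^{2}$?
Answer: $2876$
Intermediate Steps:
$m{\left(C \right)} = 3 + C$ ($m{\left(C \right)} = -2 + \left(C + 5\right) = -2 + \left(5 + C\right) = 3 + C$)
$U{\left(o \right)} = 4 o^{2}$ ($U{\left(o \right)} = \left(2 o\right)^{2} = 4 o^{2}$)
$m{\left(-7 \right)} + 45 U{\left(-4 \right)} = \left(3 - 7\right) + 45 \cdot 4 \left(-4\right)^{2} = -4 + 45 \cdot 4 \cdot 16 = -4 + 45 \cdot 64 = -4 + 2880 = 2876$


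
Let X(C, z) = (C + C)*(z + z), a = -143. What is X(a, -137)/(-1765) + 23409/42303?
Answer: -1091238469/24888265 ≈ -43.846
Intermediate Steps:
X(C, z) = 4*C*z (X(C, z) = (2*C)*(2*z) = 4*C*z)
X(a, -137)/(-1765) + 23409/42303 = (4*(-143)*(-137))/(-1765) + 23409/42303 = 78364*(-1/1765) + 23409*(1/42303) = -78364/1765 + 7803/14101 = -1091238469/24888265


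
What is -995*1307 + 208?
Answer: -1300257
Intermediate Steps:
-995*1307 + 208 = -1300465 + 208 = -1300257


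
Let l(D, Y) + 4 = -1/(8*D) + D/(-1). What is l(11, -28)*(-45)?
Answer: 59445/88 ≈ 675.51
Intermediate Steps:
l(D, Y) = -4 - D - 1/(8*D) (l(D, Y) = -4 + (-1/(8*D) + D/(-1)) = -4 + (-1/(8*D) + D*(-1)) = -4 + (-1/(8*D) - D) = -4 + (-D - 1/(8*D)) = -4 - D - 1/(8*D))
l(11, -28)*(-45) = (-4 - 1*11 - 1/8/11)*(-45) = (-4 - 11 - 1/8*1/11)*(-45) = (-4 - 11 - 1/88)*(-45) = -1321/88*(-45) = 59445/88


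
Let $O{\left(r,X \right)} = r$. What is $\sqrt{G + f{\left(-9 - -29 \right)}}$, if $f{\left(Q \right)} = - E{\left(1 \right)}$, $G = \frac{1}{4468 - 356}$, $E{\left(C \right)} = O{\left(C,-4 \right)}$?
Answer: $\frac{i \sqrt{1056527}}{1028} \approx 0.99988 i$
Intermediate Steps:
$E{\left(C \right)} = C$
$G = \frac{1}{4112} \approx 0.00024319$
$f{\left(Q \right)} = -1$ ($f{\left(Q \right)} = \left(-1\right) 1 = -1$)
$\sqrt{G + f{\left(-9 - -29 \right)}} = \sqrt{\frac{1}{4112} - 1} = \sqrt{- \frac{4111}{4112}} = \frac{i \sqrt{1056527}}{1028}$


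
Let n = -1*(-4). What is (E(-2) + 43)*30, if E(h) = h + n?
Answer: 1350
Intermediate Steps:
n = 4
E(h) = 4 + h (E(h) = h + 4 = 4 + h)
(E(-2) + 43)*30 = ((4 - 2) + 43)*30 = (2 + 43)*30 = 45*30 = 1350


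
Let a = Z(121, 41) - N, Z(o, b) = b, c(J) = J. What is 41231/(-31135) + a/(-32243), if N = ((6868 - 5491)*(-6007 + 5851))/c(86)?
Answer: -60563655534/43167089615 ≈ -1.4030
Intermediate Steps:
N = -107406/43 (N = ((6868 - 5491)*(-6007 + 5851))/86 = (1377*(-156))*(1/86) = -214812*1/86 = -107406/43 ≈ -2497.8)
a = 109169/43 (a = 41 - 1*(-107406/43) = 41 + 107406/43 = 109169/43 ≈ 2538.8)
41231/(-31135) + a/(-32243) = 41231/(-31135) + (109169/43)/(-32243) = 41231*(-1/31135) + (109169/43)*(-1/32243) = -41231/31135 - 109169/1386449 = -60563655534/43167089615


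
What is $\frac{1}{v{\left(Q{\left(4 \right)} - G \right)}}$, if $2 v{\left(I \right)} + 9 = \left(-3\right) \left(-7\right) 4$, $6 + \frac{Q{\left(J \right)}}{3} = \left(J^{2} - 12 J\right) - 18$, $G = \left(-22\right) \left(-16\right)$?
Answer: $\frac{2}{75} \approx 0.026667$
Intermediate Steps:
$G = 352$
$Q{\left(J \right)} = -72 - 36 J + 3 J^{2}$ ($Q{\left(J \right)} = -18 + 3 \left(\left(J^{2} - 12 J\right) - 18\right) = -18 + 3 \left(-18 + J^{2} - 12 J\right) = -18 - \left(54 - 3 J^{2} + 36 J\right) = -72 - 36 J + 3 J^{2}$)
$v{\left(I \right)} = \frac{75}{2}$ ($v{\left(I \right)} = - \frac{9}{2} + \frac{\left(-3\right) \left(-7\right) 4}{2} = - \frac{9}{2} + \frac{21 \cdot 4}{2} = - \frac{9}{2} + \frac{1}{2} \cdot 84 = - \frac{9}{2} + 42 = \frac{75}{2}$)
$\frac{1}{v{\left(Q{\left(4 \right)} - G \right)}} = \frac{1}{\frac{75}{2}} = \frac{2}{75}$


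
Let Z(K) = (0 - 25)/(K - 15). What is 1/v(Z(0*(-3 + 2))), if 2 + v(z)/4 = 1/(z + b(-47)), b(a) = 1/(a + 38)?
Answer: -7/38 ≈ -0.18421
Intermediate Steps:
b(a) = 1/(38 + a)
Z(K) = -25/(-15 + K)
v(z) = -8 + 4/(-⅑ + z) (v(z) = -8 + 4/(z + 1/(38 - 47)) = -8 + 4/(z + 1/(-9)) = -8 + 4/(z - ⅑) = -8 + 4/(-⅑ + z))
1/v(Z(0*(-3 + 2))) = 1/(4*(11 - (-450)/(-15 + 0*(-3 + 2)))/(-1 + 9*(-25/(-15 + 0*(-3 + 2))))) = 1/(4*(11 - (-450)/(-15 + 0*(-1)))/(-1 + 9*(-25/(-15 + 0*(-1))))) = 1/(4*(11 - (-450)/(-15 + 0))/(-1 + 9*(-25/(-15 + 0)))) = 1/(4*(11 - (-450)/(-15))/(-1 + 9*(-25/(-15)))) = 1/(4*(11 - (-450)*(-1)/15)/(-1 + 9*(-25*(-1/15)))) = 1/(4*(11 - 18*5/3)/(-1 + 9*(5/3))) = 1/(4*(11 - 30)/(-1 + 15)) = 1/(4*(-19)/14) = 1/(4*(1/14)*(-19)) = 1/(-38/7) = -7/38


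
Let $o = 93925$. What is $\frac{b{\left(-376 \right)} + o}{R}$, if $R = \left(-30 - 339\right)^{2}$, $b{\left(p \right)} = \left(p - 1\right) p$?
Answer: $\frac{78559}{45387} \approx 1.7309$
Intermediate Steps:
$b{\left(p \right)} = p \left(-1 + p\right)$ ($b{\left(p \right)} = \left(-1 + p\right) p = p \left(-1 + p\right)$)
$R = 136161$ ($R = \left(-369\right)^{2} = 136161$)
$\frac{b{\left(-376 \right)} + o}{R} = \frac{- 376 \left(-1 - 376\right) + 93925}{136161} = \left(\left(-376\right) \left(-377\right) + 93925\right) \frac{1}{136161} = \left(141752 + 93925\right) \frac{1}{136161} = 235677 \cdot \frac{1}{136161} = \frac{78559}{45387}$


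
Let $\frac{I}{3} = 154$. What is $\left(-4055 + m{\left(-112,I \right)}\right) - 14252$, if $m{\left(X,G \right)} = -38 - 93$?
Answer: $-18438$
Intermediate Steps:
$I = 462$ ($I = 3 \cdot 154 = 462$)
$m{\left(X,G \right)} = -131$ ($m{\left(X,G \right)} = -38 - 93 = -131$)
$\left(-4055 + m{\left(-112,I \right)}\right) - 14252 = \left(-4055 - 131\right) - 14252 = -4186 - 14252 = -18438$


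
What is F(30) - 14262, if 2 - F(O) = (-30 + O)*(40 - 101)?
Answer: -14260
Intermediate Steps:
F(O) = -1828 + 61*O (F(O) = 2 - (-30 + O)*(40 - 101) = 2 - (-30 + O)*(-61) = 2 - (1830 - 61*O) = 2 + (-1830 + 61*O) = -1828 + 61*O)
F(30) - 14262 = (-1828 + 61*30) - 14262 = (-1828 + 1830) - 14262 = 2 - 14262 = -14260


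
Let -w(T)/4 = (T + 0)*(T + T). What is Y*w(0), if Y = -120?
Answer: 0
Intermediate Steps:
w(T) = -8*T² (w(T) = -4*(T + 0)*(T + T) = -4*T*2*T = -8*T²)
Y*w(0) = -(-960)*0² = -(-960)*0 = -120*0 = 0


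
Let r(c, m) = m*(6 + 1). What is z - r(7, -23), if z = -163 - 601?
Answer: -603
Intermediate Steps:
r(c, m) = 7*m (r(c, m) = m*7 = 7*m)
z = -764
z - r(7, -23) = -764 - 7*(-23) = -764 - 1*(-161) = -764 + 161 = -603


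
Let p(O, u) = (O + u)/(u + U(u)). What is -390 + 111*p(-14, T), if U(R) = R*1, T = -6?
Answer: -205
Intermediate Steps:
U(R) = R
p(O, u) = (O + u)/(2*u) (p(O, u) = (O + u)/(u + u) = (O + u)/((2*u)) = (O + u)*(1/(2*u)) = (O + u)/(2*u))
-390 + 111*p(-14, T) = -390 + 111*((½)*(-14 - 6)/(-6)) = -390 + 111*((½)*(-⅙)*(-20)) = -390 + 111*(5/3) = -390 + 185 = -205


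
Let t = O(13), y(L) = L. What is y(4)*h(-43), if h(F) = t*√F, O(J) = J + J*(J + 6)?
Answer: 1040*I*√43 ≈ 6819.7*I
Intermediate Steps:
O(J) = J + J*(6 + J)
t = 260 (t = 13*(7 + 13) = 13*20 = 260)
h(F) = 260*√F
y(4)*h(-43) = 4*(260*√(-43)) = 4*(260*(I*√43)) = 4*(260*I*√43) = 1040*I*√43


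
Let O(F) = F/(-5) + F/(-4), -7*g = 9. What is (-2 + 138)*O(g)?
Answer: 2754/35 ≈ 78.686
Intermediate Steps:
g = -9/7 (g = -⅐*9 = -9/7 ≈ -1.2857)
O(F) = -9*F/20 (O(F) = F*(-⅕) + F*(-¼) = -F/5 - F/4 = -9*F/20)
(-2 + 138)*O(g) = (-2 + 138)*(-9/20*(-9/7)) = 136*(81/140) = 2754/35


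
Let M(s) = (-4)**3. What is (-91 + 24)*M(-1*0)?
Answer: 4288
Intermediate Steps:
M(s) = -64
(-91 + 24)*M(-1*0) = (-91 + 24)*(-64) = -67*(-64) = 4288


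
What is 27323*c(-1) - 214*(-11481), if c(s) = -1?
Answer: 2429611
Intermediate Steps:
27323*c(-1) - 214*(-11481) = 27323*(-1) - 214*(-11481) = -27323 + 2456934 = 2429611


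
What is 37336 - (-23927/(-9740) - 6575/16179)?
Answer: 5883212988127/157583460 ≈ 37334.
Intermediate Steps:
37336 - (-23927/(-9740) - 6575/16179) = 37336 - (-23927*(-1/9740) - 6575*1/16179) = 37336 - (23927/9740 - 6575/16179) = 37336 - 1*323074433/157583460 = 37336 - 323074433/157583460 = 5883212988127/157583460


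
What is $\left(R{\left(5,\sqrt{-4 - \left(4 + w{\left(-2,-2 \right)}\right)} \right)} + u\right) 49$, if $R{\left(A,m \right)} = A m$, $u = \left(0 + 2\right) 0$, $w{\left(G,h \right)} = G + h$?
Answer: $490 i \approx 490.0 i$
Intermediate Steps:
$u = 0$ ($u = 2 \cdot 0 = 0$)
$\left(R{\left(5,\sqrt{-4 - \left(4 + w{\left(-2,-2 \right)}\right)} \right)} + u\right) 49 = \left(5 \sqrt{-4 - 0} + 0\right) 49 = \left(5 \sqrt{-4 + \left(-4 + 4\right)} + 0\right) 49 = \left(5 \sqrt{-4 + 0} + 0\right) 49 = \left(5 \sqrt{-4} + 0\right) 49 = \left(5 \cdot 2 i + 0\right) 49 = \left(10 i + 0\right) 49 = 10 i 49 = 490 i$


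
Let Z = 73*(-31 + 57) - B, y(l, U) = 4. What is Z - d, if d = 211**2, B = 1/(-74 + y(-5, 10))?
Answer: -2983609/70 ≈ -42623.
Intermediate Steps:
B = -1/70 (B = 1/(-74 + 4) = 1/(-70) = -1/70 ≈ -0.014286)
d = 44521
Z = 132861/70 (Z = 73*(-31 + 57) - 1*(-1/70) = 73*26 + 1/70 = 1898 + 1/70 = 132861/70 ≈ 1898.0)
Z - d = 132861/70 - 1*44521 = 132861/70 - 44521 = -2983609/70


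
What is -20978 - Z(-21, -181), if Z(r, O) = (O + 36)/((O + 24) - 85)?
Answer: -5076821/242 ≈ -20979.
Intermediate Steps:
Z(r, O) = (36 + O)/(-61 + O) (Z(r, O) = (36 + O)/((24 + O) - 85) = (36 + O)/(-61 + O))
-20978 - Z(-21, -181) = -20978 - (36 - 181)/(-61 - 181) = -20978 - (-145)/(-242) = -20978 - (-1)*(-145)/242 = -20978 - 1*145/242 = -20978 - 145/242 = -5076821/242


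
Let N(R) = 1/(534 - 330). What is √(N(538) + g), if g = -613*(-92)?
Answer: √586744035/102 ≈ 237.48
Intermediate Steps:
N(R) = 1/204
g = 56396
√(N(538) + g) = √(1/204 + 56396) = √(11504785/204) = √586744035/102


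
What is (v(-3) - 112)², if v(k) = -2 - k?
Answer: 12321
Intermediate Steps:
(v(-3) - 112)² = ((-2 - 1*(-3)) - 112)² = ((-2 + 3) - 112)² = (1 - 112)² = (-111)² = 12321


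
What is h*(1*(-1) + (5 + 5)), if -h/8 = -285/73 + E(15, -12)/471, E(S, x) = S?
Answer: 3195360/11461 ≈ 278.80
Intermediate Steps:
h = 355040/11461 (h = -8*(-285/73 + 15/471) = -8*(-285*1/73 + 15*(1/471)) = -8*(-285/73 + 5/157) = -8*(-44380/11461) = 355040/11461 ≈ 30.978)
h*(1*(-1) + (5 + 5)) = 355040*(1*(-1) + (5 + 5))/11461 = 355040*(-1 + 10)/11461 = (355040/11461)*9 = 3195360/11461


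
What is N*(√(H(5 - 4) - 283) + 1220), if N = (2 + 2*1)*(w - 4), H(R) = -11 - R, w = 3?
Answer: -4880 - 4*I*√295 ≈ -4880.0 - 68.702*I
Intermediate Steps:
N = -4 (N = (2 + 2*1)*(3 - 4) = (2 + 2)*(-1) = 4*(-1) = -4)
N*(√(H(5 - 4) - 283) + 1220) = -4*(√((-11 - (5 - 4)) - 283) + 1220) = -4*(√((-11 - 1*1) - 283) + 1220) = -4*(√((-11 - 1) - 283) + 1220) = -4*(√(-12 - 283) + 1220) = -4*(√(-295) + 1220) = -4*(I*√295 + 1220) = -4*(1220 + I*√295) = -4880 - 4*I*√295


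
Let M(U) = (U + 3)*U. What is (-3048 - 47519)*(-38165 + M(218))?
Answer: -506327371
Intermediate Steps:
M(U) = U*(3 + U) (M(U) = (3 + U)*U = U*(3 + U))
(-3048 - 47519)*(-38165 + M(218)) = (-3048 - 47519)*(-38165 + 218*(3 + 218)) = -50567*(-38165 + 218*221) = -50567*(-38165 + 48178) = -50567*10013 = -506327371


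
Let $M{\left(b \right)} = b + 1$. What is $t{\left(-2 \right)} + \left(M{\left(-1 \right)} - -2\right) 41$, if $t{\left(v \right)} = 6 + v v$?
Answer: $92$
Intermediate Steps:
$M{\left(b \right)} = 1 + b$
$t{\left(v \right)} = 6 + v^{2}$
$t{\left(-2 \right)} + \left(M{\left(-1 \right)} - -2\right) 41 = \left(6 + \left(-2\right)^{2}\right) + \left(\left(1 - 1\right) - -2\right) 41 = \left(6 + 4\right) + \left(0 + 2\right) 41 = 10 + 2 \cdot 41 = 10 + 82 = 92$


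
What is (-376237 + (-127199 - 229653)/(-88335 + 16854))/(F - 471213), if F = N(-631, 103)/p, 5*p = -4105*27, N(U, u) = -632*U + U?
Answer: 198715629231405/248891522193364 ≈ 0.79840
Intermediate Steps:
N(U, u) = -631*U
p = -22167 (p = (-4105*27)/5 = (⅕)*(-110835) = -22167)
F = -398161/22167 (F = -631*(-631)/(-22167) = 398161*(-1/22167) = -398161/22167 ≈ -17.962)
(-376237 + (-127199 - 229653)/(-88335 + 16854))/(F - 471213) = (-376237 + (-127199 - 229653)/(-88335 + 16854))/(-398161/22167 - 471213) = (-376237 - 356852/(-71481))/(-10445776732/22167) = (-376237 - 356852*(-1/71481))*(-22167/10445776732) = (-376237 + 356852/71481)*(-22167/10445776732) = -26893440145/71481*(-22167/10445776732) = 198715629231405/248891522193364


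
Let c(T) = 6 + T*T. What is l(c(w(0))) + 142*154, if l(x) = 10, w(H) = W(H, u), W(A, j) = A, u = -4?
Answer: 21878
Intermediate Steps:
w(H) = H
c(T) = 6 + T**2
l(c(w(0))) + 142*154 = 10 + 142*154 = 10 + 21868 = 21878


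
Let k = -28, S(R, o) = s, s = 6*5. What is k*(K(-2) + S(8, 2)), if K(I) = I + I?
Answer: -728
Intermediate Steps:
s = 30
K(I) = 2*I
S(R, o) = 30
k*(K(-2) + S(8, 2)) = -28*(2*(-2) + 30) = -28*(-4 + 30) = -28*26 = -728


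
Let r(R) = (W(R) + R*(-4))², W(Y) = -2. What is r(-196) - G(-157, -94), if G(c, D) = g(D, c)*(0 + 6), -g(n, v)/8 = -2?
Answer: 611428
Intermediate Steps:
g(n, v) = 16 (g(n, v) = -8*(-2) = 16)
r(R) = (-2 - 4*R)² (r(R) = (-2 + R*(-4))² = (-2 - 4*R)²)
G(c, D) = 96 (G(c, D) = 16*(0 + 6) = 16*6 = 96)
r(-196) - G(-157, -94) = 4*(1 + 2*(-196))² - 1*96 = 4*(1 - 392)² - 96 = 4*(-391)² - 96 = 4*152881 - 96 = 611524 - 96 = 611428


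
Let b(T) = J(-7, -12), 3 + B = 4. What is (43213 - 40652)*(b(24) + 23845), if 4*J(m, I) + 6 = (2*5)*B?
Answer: 61069606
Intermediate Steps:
B = 1 (B = -3 + 4 = 1)
J(m, I) = 1 (J(m, I) = -3/2 + ((2*5)*1)/4 = -3/2 + (10*1)/4 = -3/2 + (1/4)*10 = -3/2 + 5/2 = 1)
b(T) = 1
(43213 - 40652)*(b(24) + 23845) = (43213 - 40652)*(1 + 23845) = 2561*23846 = 61069606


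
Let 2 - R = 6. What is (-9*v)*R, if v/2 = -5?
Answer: -360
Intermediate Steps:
R = -4 (R = 2 - 1*6 = 2 - 6 = -4)
v = -10 (v = 2*(-5) = -10)
(-9*v)*R = -9*(-10)*(-4) = 90*(-4) = -360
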